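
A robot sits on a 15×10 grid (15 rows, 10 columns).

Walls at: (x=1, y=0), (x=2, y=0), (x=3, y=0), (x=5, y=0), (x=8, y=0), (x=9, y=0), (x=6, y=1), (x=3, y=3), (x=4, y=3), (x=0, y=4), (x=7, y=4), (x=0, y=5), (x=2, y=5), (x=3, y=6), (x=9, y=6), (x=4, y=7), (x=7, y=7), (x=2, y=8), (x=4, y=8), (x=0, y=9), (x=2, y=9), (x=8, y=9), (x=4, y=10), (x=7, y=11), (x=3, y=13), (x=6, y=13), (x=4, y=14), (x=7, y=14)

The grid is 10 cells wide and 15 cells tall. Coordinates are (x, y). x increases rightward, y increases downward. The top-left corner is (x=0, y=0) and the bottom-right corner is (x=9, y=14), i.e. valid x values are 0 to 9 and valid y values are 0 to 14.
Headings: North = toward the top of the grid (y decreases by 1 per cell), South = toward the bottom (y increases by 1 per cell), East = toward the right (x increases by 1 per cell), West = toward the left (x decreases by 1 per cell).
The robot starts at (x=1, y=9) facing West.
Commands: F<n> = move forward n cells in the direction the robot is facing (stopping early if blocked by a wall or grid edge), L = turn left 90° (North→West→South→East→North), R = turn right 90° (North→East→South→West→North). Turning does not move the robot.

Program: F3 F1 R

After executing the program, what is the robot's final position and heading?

Answer: Final position: (x=1, y=9), facing North

Derivation:
Start: (x=1, y=9), facing West
  F3: move forward 0/3 (blocked), now at (x=1, y=9)
  F1: move forward 0/1 (blocked), now at (x=1, y=9)
  R: turn right, now facing North
Final: (x=1, y=9), facing North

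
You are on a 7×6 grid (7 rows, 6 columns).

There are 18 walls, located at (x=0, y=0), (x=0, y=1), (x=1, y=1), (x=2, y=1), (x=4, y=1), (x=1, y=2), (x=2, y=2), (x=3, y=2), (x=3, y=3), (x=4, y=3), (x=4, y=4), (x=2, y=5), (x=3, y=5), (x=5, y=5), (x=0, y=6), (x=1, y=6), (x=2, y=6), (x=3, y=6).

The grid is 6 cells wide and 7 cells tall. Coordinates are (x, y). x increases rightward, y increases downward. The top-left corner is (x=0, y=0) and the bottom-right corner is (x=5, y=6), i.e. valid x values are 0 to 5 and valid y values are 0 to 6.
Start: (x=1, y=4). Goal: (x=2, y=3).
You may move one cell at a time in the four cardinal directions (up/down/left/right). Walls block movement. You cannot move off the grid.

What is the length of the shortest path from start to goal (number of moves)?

Answer: Shortest path length: 2

Derivation:
BFS from (x=1, y=4) until reaching (x=2, y=3):
  Distance 0: (x=1, y=4)
  Distance 1: (x=1, y=3), (x=0, y=4), (x=2, y=4), (x=1, y=5)
  Distance 2: (x=0, y=3), (x=2, y=3), (x=3, y=4), (x=0, y=5)  <- goal reached here
One shortest path (2 moves): (x=1, y=4) -> (x=2, y=4) -> (x=2, y=3)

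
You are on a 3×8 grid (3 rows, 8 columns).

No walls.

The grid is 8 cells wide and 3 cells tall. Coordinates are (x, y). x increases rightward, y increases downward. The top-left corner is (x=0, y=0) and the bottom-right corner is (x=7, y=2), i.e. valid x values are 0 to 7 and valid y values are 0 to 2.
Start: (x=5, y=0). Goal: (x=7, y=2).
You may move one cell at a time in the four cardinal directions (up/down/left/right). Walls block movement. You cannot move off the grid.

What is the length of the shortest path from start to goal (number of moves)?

BFS from (x=5, y=0) until reaching (x=7, y=2):
  Distance 0: (x=5, y=0)
  Distance 1: (x=4, y=0), (x=6, y=0), (x=5, y=1)
  Distance 2: (x=3, y=0), (x=7, y=0), (x=4, y=1), (x=6, y=1), (x=5, y=2)
  Distance 3: (x=2, y=0), (x=3, y=1), (x=7, y=1), (x=4, y=2), (x=6, y=2)
  Distance 4: (x=1, y=0), (x=2, y=1), (x=3, y=2), (x=7, y=2)  <- goal reached here
One shortest path (4 moves): (x=5, y=0) -> (x=6, y=0) -> (x=7, y=0) -> (x=7, y=1) -> (x=7, y=2)

Answer: Shortest path length: 4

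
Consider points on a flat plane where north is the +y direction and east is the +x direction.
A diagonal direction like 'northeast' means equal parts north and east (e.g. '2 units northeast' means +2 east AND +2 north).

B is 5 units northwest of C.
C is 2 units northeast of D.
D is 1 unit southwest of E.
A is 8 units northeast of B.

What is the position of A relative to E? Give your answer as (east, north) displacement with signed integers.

Answer: A is at (east=4, north=14) relative to E.

Derivation:
Place E at the origin (east=0, north=0).
  D is 1 unit southwest of E: delta (east=-1, north=-1); D at (east=-1, north=-1).
  C is 2 units northeast of D: delta (east=+2, north=+2); C at (east=1, north=1).
  B is 5 units northwest of C: delta (east=-5, north=+5); B at (east=-4, north=6).
  A is 8 units northeast of B: delta (east=+8, north=+8); A at (east=4, north=14).
Therefore A relative to E: (east=4, north=14).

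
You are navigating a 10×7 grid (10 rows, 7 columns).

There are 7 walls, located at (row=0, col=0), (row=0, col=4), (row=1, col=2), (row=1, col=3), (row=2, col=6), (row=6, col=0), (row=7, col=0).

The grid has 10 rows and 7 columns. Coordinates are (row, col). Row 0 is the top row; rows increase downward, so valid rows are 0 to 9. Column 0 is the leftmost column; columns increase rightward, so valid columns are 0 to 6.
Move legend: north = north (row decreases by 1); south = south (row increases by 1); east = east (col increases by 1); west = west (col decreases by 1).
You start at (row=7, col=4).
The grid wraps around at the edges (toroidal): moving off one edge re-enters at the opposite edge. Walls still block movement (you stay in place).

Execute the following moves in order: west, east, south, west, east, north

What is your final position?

Start: (row=7, col=4)
  west (west): (row=7, col=4) -> (row=7, col=3)
  east (east): (row=7, col=3) -> (row=7, col=4)
  south (south): (row=7, col=4) -> (row=8, col=4)
  west (west): (row=8, col=4) -> (row=8, col=3)
  east (east): (row=8, col=3) -> (row=8, col=4)
  north (north): (row=8, col=4) -> (row=7, col=4)
Final: (row=7, col=4)

Answer: Final position: (row=7, col=4)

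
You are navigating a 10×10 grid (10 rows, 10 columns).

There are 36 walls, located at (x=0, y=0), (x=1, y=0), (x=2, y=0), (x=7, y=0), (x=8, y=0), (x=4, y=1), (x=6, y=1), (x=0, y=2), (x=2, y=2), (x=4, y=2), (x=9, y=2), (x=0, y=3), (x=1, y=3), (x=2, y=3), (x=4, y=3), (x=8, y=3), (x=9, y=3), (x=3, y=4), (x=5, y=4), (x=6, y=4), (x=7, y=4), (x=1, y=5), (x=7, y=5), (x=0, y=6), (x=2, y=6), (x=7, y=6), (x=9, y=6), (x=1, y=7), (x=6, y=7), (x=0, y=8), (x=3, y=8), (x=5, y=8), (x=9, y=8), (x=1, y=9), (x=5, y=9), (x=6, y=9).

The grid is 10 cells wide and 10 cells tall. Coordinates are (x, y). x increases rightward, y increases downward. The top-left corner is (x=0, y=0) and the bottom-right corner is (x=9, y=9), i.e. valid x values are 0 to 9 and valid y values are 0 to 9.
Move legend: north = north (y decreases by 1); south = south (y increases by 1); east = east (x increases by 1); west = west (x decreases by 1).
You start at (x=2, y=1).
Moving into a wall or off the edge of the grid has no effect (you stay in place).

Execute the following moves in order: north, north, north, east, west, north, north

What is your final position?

Answer: Final position: (x=2, y=1)

Derivation:
Start: (x=2, y=1)
  [×3]north (north): blocked, stay at (x=2, y=1)
  east (east): (x=2, y=1) -> (x=3, y=1)
  west (west): (x=3, y=1) -> (x=2, y=1)
  north (north): blocked, stay at (x=2, y=1)
  north (north): blocked, stay at (x=2, y=1)
Final: (x=2, y=1)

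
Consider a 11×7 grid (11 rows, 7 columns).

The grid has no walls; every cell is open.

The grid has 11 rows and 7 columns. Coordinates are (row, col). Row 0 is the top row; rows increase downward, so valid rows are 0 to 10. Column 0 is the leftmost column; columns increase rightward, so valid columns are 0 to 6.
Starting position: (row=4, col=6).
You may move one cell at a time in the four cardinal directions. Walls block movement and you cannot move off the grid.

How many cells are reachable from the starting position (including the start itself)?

Answer: Reachable cells: 77

Derivation:
BFS flood-fill from (row=4, col=6):
  Distance 0: (row=4, col=6)
  Distance 1: (row=3, col=6), (row=4, col=5), (row=5, col=6)
  Distance 2: (row=2, col=6), (row=3, col=5), (row=4, col=4), (row=5, col=5), (row=6, col=6)
  Distance 3: (row=1, col=6), (row=2, col=5), (row=3, col=4), (row=4, col=3), (row=5, col=4), (row=6, col=5), (row=7, col=6)
  Distance 4: (row=0, col=6), (row=1, col=5), (row=2, col=4), (row=3, col=3), (row=4, col=2), (row=5, col=3), (row=6, col=4), (row=7, col=5), (row=8, col=6)
  Distance 5: (row=0, col=5), (row=1, col=4), (row=2, col=3), (row=3, col=2), (row=4, col=1), (row=5, col=2), (row=6, col=3), (row=7, col=4), (row=8, col=5), (row=9, col=6)
  Distance 6: (row=0, col=4), (row=1, col=3), (row=2, col=2), (row=3, col=1), (row=4, col=0), (row=5, col=1), (row=6, col=2), (row=7, col=3), (row=8, col=4), (row=9, col=5), (row=10, col=6)
  Distance 7: (row=0, col=3), (row=1, col=2), (row=2, col=1), (row=3, col=0), (row=5, col=0), (row=6, col=1), (row=7, col=2), (row=8, col=3), (row=9, col=4), (row=10, col=5)
  Distance 8: (row=0, col=2), (row=1, col=1), (row=2, col=0), (row=6, col=0), (row=7, col=1), (row=8, col=2), (row=9, col=3), (row=10, col=4)
  Distance 9: (row=0, col=1), (row=1, col=0), (row=7, col=0), (row=8, col=1), (row=9, col=2), (row=10, col=3)
  Distance 10: (row=0, col=0), (row=8, col=0), (row=9, col=1), (row=10, col=2)
  Distance 11: (row=9, col=0), (row=10, col=1)
  Distance 12: (row=10, col=0)
Total reachable: 77 (grid has 77 open cells total)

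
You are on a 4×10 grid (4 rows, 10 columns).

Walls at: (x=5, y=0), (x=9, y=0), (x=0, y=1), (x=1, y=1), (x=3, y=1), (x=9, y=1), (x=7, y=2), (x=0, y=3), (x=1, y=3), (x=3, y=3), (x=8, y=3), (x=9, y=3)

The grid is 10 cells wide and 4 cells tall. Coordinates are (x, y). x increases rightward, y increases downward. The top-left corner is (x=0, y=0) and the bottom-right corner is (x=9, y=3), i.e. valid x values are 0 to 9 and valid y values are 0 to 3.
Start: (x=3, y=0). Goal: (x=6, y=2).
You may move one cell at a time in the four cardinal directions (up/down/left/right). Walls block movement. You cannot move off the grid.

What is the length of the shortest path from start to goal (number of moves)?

BFS from (x=3, y=0) until reaching (x=6, y=2):
  Distance 0: (x=3, y=0)
  Distance 1: (x=2, y=0), (x=4, y=0)
  Distance 2: (x=1, y=0), (x=2, y=1), (x=4, y=1)
  Distance 3: (x=0, y=0), (x=5, y=1), (x=2, y=2), (x=4, y=2)
  Distance 4: (x=6, y=1), (x=1, y=2), (x=3, y=2), (x=5, y=2), (x=2, y=3), (x=4, y=3)
  Distance 5: (x=6, y=0), (x=7, y=1), (x=0, y=2), (x=6, y=2), (x=5, y=3)  <- goal reached here
One shortest path (5 moves): (x=3, y=0) -> (x=4, y=0) -> (x=4, y=1) -> (x=5, y=1) -> (x=6, y=1) -> (x=6, y=2)

Answer: Shortest path length: 5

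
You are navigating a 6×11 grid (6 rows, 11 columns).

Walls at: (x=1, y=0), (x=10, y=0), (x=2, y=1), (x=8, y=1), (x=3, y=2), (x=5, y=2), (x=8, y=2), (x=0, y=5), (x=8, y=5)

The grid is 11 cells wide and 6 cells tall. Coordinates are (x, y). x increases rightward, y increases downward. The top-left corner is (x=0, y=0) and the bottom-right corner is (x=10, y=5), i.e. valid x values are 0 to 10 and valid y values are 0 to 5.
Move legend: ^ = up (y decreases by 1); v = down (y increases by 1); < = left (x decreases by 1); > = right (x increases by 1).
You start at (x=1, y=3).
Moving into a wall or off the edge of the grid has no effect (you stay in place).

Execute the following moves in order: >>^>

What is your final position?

Answer: Final position: (x=4, y=3)

Derivation:
Start: (x=1, y=3)
  > (right): (x=1, y=3) -> (x=2, y=3)
  > (right): (x=2, y=3) -> (x=3, y=3)
  ^ (up): blocked, stay at (x=3, y=3)
  > (right): (x=3, y=3) -> (x=4, y=3)
Final: (x=4, y=3)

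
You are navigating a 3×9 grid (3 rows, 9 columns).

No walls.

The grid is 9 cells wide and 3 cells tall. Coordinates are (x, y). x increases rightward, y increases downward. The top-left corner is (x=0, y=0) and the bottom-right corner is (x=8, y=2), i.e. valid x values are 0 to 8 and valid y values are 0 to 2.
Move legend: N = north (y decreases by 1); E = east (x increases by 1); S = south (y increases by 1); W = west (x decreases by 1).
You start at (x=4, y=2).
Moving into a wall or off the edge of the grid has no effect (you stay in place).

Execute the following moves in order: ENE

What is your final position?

Start: (x=4, y=2)
  E (east): (x=4, y=2) -> (x=5, y=2)
  N (north): (x=5, y=2) -> (x=5, y=1)
  E (east): (x=5, y=1) -> (x=6, y=1)
Final: (x=6, y=1)

Answer: Final position: (x=6, y=1)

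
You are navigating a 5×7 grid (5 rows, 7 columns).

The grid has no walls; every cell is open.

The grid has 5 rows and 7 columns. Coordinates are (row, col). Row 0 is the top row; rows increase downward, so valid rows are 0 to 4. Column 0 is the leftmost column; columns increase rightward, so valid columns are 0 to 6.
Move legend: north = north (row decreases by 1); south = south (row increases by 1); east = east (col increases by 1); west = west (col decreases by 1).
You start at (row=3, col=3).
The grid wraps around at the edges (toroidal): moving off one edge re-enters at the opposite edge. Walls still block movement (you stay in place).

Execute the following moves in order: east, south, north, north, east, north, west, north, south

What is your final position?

Answer: Final position: (row=1, col=4)

Derivation:
Start: (row=3, col=3)
  east (east): (row=3, col=3) -> (row=3, col=4)
  south (south): (row=3, col=4) -> (row=4, col=4)
  north (north): (row=4, col=4) -> (row=3, col=4)
  north (north): (row=3, col=4) -> (row=2, col=4)
  east (east): (row=2, col=4) -> (row=2, col=5)
  north (north): (row=2, col=5) -> (row=1, col=5)
  west (west): (row=1, col=5) -> (row=1, col=4)
  north (north): (row=1, col=4) -> (row=0, col=4)
  south (south): (row=0, col=4) -> (row=1, col=4)
Final: (row=1, col=4)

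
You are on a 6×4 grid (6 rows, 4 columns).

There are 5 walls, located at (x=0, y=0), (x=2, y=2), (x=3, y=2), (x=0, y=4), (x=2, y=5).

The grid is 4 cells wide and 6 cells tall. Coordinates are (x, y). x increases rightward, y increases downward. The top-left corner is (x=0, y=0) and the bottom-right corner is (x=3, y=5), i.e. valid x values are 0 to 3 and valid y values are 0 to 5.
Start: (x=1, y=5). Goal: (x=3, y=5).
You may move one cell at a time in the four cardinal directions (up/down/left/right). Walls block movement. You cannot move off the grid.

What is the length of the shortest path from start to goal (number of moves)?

BFS from (x=1, y=5) until reaching (x=3, y=5):
  Distance 0: (x=1, y=5)
  Distance 1: (x=1, y=4), (x=0, y=5)
  Distance 2: (x=1, y=3), (x=2, y=4)
  Distance 3: (x=1, y=2), (x=0, y=3), (x=2, y=3), (x=3, y=4)
  Distance 4: (x=1, y=1), (x=0, y=2), (x=3, y=3), (x=3, y=5)  <- goal reached here
One shortest path (4 moves): (x=1, y=5) -> (x=1, y=4) -> (x=2, y=4) -> (x=3, y=4) -> (x=3, y=5)

Answer: Shortest path length: 4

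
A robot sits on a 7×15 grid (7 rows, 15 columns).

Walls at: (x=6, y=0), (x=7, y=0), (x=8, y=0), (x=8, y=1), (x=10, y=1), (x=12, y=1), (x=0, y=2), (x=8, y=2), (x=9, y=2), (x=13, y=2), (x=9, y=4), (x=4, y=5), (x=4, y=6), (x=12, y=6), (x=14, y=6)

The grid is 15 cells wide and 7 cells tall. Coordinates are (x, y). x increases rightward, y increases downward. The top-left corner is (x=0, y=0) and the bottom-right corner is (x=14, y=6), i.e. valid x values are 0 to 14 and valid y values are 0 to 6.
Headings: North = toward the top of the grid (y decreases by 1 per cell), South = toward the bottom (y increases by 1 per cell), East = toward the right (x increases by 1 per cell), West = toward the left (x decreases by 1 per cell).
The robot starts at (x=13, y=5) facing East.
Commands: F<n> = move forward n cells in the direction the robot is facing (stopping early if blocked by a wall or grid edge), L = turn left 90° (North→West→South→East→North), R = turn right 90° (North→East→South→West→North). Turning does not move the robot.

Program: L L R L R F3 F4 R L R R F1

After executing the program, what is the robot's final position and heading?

Start: (x=13, y=5), facing East
  L: turn left, now facing North
  L: turn left, now facing West
  R: turn right, now facing North
  L: turn left, now facing West
  R: turn right, now facing North
  F3: move forward 2/3 (blocked), now at (x=13, y=3)
  F4: move forward 0/4 (blocked), now at (x=13, y=3)
  R: turn right, now facing East
  L: turn left, now facing North
  R: turn right, now facing East
  R: turn right, now facing South
  F1: move forward 1, now at (x=13, y=4)
Final: (x=13, y=4), facing South

Answer: Final position: (x=13, y=4), facing South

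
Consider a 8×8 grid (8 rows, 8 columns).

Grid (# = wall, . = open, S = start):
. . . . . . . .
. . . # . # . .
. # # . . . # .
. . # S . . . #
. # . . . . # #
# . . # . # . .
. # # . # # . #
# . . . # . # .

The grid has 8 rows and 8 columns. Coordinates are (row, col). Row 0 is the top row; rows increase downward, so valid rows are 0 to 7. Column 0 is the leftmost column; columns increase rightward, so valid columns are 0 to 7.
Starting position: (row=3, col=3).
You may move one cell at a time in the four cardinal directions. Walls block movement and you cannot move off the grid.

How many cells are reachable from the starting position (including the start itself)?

BFS flood-fill from (row=3, col=3):
  Distance 0: (row=3, col=3)
  Distance 1: (row=2, col=3), (row=3, col=4), (row=4, col=3)
  Distance 2: (row=2, col=4), (row=3, col=5), (row=4, col=2), (row=4, col=4)
  Distance 3: (row=1, col=4), (row=2, col=5), (row=3, col=6), (row=4, col=5), (row=5, col=2), (row=5, col=4)
  Distance 4: (row=0, col=4), (row=5, col=1)
  Distance 5: (row=0, col=3), (row=0, col=5)
  Distance 6: (row=0, col=2), (row=0, col=6)
  Distance 7: (row=0, col=1), (row=0, col=7), (row=1, col=2), (row=1, col=6)
  Distance 8: (row=0, col=0), (row=1, col=1), (row=1, col=7)
  Distance 9: (row=1, col=0), (row=2, col=7)
  Distance 10: (row=2, col=0)
  Distance 11: (row=3, col=0)
  Distance 12: (row=3, col=1), (row=4, col=0)
Total reachable: 33 (grid has 43 open cells total)

Answer: Reachable cells: 33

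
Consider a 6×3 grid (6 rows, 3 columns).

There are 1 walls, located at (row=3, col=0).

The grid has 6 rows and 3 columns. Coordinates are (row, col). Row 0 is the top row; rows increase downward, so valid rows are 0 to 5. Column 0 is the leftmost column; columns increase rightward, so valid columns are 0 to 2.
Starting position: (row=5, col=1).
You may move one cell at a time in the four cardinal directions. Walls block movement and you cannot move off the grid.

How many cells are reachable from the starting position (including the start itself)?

Answer: Reachable cells: 17

Derivation:
BFS flood-fill from (row=5, col=1):
  Distance 0: (row=5, col=1)
  Distance 1: (row=4, col=1), (row=5, col=0), (row=5, col=2)
  Distance 2: (row=3, col=1), (row=4, col=0), (row=4, col=2)
  Distance 3: (row=2, col=1), (row=3, col=2)
  Distance 4: (row=1, col=1), (row=2, col=0), (row=2, col=2)
  Distance 5: (row=0, col=1), (row=1, col=0), (row=1, col=2)
  Distance 6: (row=0, col=0), (row=0, col=2)
Total reachable: 17 (grid has 17 open cells total)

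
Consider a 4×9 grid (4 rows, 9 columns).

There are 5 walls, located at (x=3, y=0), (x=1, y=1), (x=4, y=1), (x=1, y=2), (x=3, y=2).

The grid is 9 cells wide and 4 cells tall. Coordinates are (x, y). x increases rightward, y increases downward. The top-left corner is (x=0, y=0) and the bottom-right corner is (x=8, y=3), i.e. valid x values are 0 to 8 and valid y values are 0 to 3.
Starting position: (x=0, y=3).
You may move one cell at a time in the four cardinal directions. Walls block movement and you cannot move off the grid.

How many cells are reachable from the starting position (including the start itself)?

BFS flood-fill from (x=0, y=3):
  Distance 0: (x=0, y=3)
  Distance 1: (x=0, y=2), (x=1, y=3)
  Distance 2: (x=0, y=1), (x=2, y=3)
  Distance 3: (x=0, y=0), (x=2, y=2), (x=3, y=3)
  Distance 4: (x=1, y=0), (x=2, y=1), (x=4, y=3)
  Distance 5: (x=2, y=0), (x=3, y=1), (x=4, y=2), (x=5, y=3)
  Distance 6: (x=5, y=2), (x=6, y=3)
  Distance 7: (x=5, y=1), (x=6, y=2), (x=7, y=3)
  Distance 8: (x=5, y=0), (x=6, y=1), (x=7, y=2), (x=8, y=3)
  Distance 9: (x=4, y=0), (x=6, y=0), (x=7, y=1), (x=8, y=2)
  Distance 10: (x=7, y=0), (x=8, y=1)
  Distance 11: (x=8, y=0)
Total reachable: 31 (grid has 31 open cells total)

Answer: Reachable cells: 31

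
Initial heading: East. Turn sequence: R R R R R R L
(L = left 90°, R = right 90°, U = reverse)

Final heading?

Start: East
  R (right (90° clockwise)) -> South
  R (right (90° clockwise)) -> West
  R (right (90° clockwise)) -> North
  R (right (90° clockwise)) -> East
  R (right (90° clockwise)) -> South
  R (right (90° clockwise)) -> West
  L (left (90° counter-clockwise)) -> South
Final: South

Answer: Final heading: South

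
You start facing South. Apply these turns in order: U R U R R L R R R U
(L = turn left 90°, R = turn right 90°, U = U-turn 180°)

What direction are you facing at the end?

Answer: Final heading: East

Derivation:
Start: South
  U (U-turn (180°)) -> North
  R (right (90° clockwise)) -> East
  U (U-turn (180°)) -> West
  R (right (90° clockwise)) -> North
  R (right (90° clockwise)) -> East
  L (left (90° counter-clockwise)) -> North
  R (right (90° clockwise)) -> East
  R (right (90° clockwise)) -> South
  R (right (90° clockwise)) -> West
  U (U-turn (180°)) -> East
Final: East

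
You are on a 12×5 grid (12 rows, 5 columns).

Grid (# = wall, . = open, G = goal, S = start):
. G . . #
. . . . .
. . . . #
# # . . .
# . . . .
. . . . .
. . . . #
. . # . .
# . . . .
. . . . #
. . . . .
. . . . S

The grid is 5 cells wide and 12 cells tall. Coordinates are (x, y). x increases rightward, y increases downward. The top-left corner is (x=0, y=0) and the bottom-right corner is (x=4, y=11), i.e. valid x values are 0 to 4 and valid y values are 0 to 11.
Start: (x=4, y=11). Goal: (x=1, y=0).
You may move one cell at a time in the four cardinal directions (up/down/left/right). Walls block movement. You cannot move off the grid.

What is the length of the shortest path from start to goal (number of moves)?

Answer: Shortest path length: 14

Derivation:
BFS from (x=4, y=11) until reaching (x=1, y=0):
  Distance 0: (x=4, y=11)
  Distance 1: (x=4, y=10), (x=3, y=11)
  Distance 2: (x=3, y=10), (x=2, y=11)
  Distance 3: (x=3, y=9), (x=2, y=10), (x=1, y=11)
  Distance 4: (x=3, y=8), (x=2, y=9), (x=1, y=10), (x=0, y=11)
  Distance 5: (x=3, y=7), (x=2, y=8), (x=4, y=8), (x=1, y=9), (x=0, y=10)
  Distance 6: (x=3, y=6), (x=4, y=7), (x=1, y=8), (x=0, y=9)
  Distance 7: (x=3, y=5), (x=2, y=6), (x=1, y=7)
  Distance 8: (x=3, y=4), (x=2, y=5), (x=4, y=5), (x=1, y=6), (x=0, y=7)
  Distance 9: (x=3, y=3), (x=2, y=4), (x=4, y=4), (x=1, y=5), (x=0, y=6)
  Distance 10: (x=3, y=2), (x=2, y=3), (x=4, y=3), (x=1, y=4), (x=0, y=5)
  Distance 11: (x=3, y=1), (x=2, y=2)
  Distance 12: (x=3, y=0), (x=2, y=1), (x=4, y=1), (x=1, y=2)
  Distance 13: (x=2, y=0), (x=1, y=1), (x=0, y=2)
  Distance 14: (x=1, y=0), (x=0, y=1)  <- goal reached here
One shortest path (14 moves): (x=4, y=11) -> (x=3, y=11) -> (x=3, y=10) -> (x=3, y=9) -> (x=3, y=8) -> (x=3, y=7) -> (x=3, y=6) -> (x=2, y=6) -> (x=2, y=5) -> (x=2, y=4) -> (x=2, y=3) -> (x=2, y=2) -> (x=1, y=2) -> (x=1, y=1) -> (x=1, y=0)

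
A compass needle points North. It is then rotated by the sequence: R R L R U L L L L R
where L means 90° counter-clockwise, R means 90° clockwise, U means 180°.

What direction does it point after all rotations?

Answer: Final heading: East

Derivation:
Start: North
  R (right (90° clockwise)) -> East
  R (right (90° clockwise)) -> South
  L (left (90° counter-clockwise)) -> East
  R (right (90° clockwise)) -> South
  U (U-turn (180°)) -> North
  L (left (90° counter-clockwise)) -> West
  L (left (90° counter-clockwise)) -> South
  L (left (90° counter-clockwise)) -> East
  L (left (90° counter-clockwise)) -> North
  R (right (90° clockwise)) -> East
Final: East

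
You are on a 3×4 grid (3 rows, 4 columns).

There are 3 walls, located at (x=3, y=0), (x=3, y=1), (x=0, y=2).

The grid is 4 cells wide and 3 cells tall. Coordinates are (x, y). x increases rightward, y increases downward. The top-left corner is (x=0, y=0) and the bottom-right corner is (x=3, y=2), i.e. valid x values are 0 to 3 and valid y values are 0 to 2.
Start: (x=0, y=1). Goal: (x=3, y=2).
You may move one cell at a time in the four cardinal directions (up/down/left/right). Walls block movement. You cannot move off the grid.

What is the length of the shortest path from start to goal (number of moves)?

Answer: Shortest path length: 4

Derivation:
BFS from (x=0, y=1) until reaching (x=3, y=2):
  Distance 0: (x=0, y=1)
  Distance 1: (x=0, y=0), (x=1, y=1)
  Distance 2: (x=1, y=0), (x=2, y=1), (x=1, y=2)
  Distance 3: (x=2, y=0), (x=2, y=2)
  Distance 4: (x=3, y=2)  <- goal reached here
One shortest path (4 moves): (x=0, y=1) -> (x=1, y=1) -> (x=2, y=1) -> (x=2, y=2) -> (x=3, y=2)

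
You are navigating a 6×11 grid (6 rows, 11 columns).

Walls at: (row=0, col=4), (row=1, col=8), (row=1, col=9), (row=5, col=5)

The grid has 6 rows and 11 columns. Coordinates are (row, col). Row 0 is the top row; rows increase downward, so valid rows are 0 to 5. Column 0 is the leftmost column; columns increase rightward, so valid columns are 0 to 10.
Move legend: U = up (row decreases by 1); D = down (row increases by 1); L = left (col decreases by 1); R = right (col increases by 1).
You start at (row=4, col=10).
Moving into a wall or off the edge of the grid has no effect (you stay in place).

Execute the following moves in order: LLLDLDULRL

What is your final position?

Start: (row=4, col=10)
  L (left): (row=4, col=10) -> (row=4, col=9)
  L (left): (row=4, col=9) -> (row=4, col=8)
  L (left): (row=4, col=8) -> (row=4, col=7)
  D (down): (row=4, col=7) -> (row=5, col=7)
  L (left): (row=5, col=7) -> (row=5, col=6)
  D (down): blocked, stay at (row=5, col=6)
  U (up): (row=5, col=6) -> (row=4, col=6)
  L (left): (row=4, col=6) -> (row=4, col=5)
  R (right): (row=4, col=5) -> (row=4, col=6)
  L (left): (row=4, col=6) -> (row=4, col=5)
Final: (row=4, col=5)

Answer: Final position: (row=4, col=5)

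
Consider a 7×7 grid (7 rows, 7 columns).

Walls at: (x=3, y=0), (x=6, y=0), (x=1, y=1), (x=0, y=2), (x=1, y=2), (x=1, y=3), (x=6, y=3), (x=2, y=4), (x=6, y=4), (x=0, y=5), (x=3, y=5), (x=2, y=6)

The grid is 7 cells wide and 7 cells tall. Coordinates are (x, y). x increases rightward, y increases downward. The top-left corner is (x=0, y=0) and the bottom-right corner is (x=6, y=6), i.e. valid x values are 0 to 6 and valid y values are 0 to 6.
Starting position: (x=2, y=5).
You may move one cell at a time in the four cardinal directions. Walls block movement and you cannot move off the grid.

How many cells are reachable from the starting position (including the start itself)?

Answer: Reachable cells: 7

Derivation:
BFS flood-fill from (x=2, y=5):
  Distance 0: (x=2, y=5)
  Distance 1: (x=1, y=5)
  Distance 2: (x=1, y=4), (x=1, y=6)
  Distance 3: (x=0, y=4), (x=0, y=6)
  Distance 4: (x=0, y=3)
Total reachable: 7 (grid has 37 open cells total)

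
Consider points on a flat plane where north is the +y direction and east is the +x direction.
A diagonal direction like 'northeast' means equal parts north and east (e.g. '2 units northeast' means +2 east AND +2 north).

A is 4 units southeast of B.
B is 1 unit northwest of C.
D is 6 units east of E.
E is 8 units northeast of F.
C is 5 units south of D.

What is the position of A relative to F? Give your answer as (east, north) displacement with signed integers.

Place F at the origin (east=0, north=0).
  E is 8 units northeast of F: delta (east=+8, north=+8); E at (east=8, north=8).
  D is 6 units east of E: delta (east=+6, north=+0); D at (east=14, north=8).
  C is 5 units south of D: delta (east=+0, north=-5); C at (east=14, north=3).
  B is 1 unit northwest of C: delta (east=-1, north=+1); B at (east=13, north=4).
  A is 4 units southeast of B: delta (east=+4, north=-4); A at (east=17, north=0).
Therefore A relative to F: (east=17, north=0).

Answer: A is at (east=17, north=0) relative to F.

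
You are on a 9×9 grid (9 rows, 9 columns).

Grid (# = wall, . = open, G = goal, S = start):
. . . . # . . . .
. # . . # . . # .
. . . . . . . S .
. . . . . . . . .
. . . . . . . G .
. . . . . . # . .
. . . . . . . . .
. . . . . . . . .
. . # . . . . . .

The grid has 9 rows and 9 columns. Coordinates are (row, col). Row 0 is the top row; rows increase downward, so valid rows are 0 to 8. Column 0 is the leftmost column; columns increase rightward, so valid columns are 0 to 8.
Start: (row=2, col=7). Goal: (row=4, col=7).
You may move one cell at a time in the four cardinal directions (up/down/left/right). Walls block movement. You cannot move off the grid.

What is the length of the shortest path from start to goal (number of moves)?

Answer: Shortest path length: 2

Derivation:
BFS from (row=2, col=7) until reaching (row=4, col=7):
  Distance 0: (row=2, col=7)
  Distance 1: (row=2, col=6), (row=2, col=8), (row=3, col=7)
  Distance 2: (row=1, col=6), (row=1, col=8), (row=2, col=5), (row=3, col=6), (row=3, col=8), (row=4, col=7)  <- goal reached here
One shortest path (2 moves): (row=2, col=7) -> (row=3, col=7) -> (row=4, col=7)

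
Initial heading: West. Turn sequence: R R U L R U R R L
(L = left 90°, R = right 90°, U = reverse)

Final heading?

Answer: Final heading: South

Derivation:
Start: West
  R (right (90° clockwise)) -> North
  R (right (90° clockwise)) -> East
  U (U-turn (180°)) -> West
  L (left (90° counter-clockwise)) -> South
  R (right (90° clockwise)) -> West
  U (U-turn (180°)) -> East
  R (right (90° clockwise)) -> South
  R (right (90° clockwise)) -> West
  L (left (90° counter-clockwise)) -> South
Final: South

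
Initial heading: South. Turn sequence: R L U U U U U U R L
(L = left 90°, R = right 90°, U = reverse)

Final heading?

Start: South
  R (right (90° clockwise)) -> West
  L (left (90° counter-clockwise)) -> South
  U (U-turn (180°)) -> North
  U (U-turn (180°)) -> South
  U (U-turn (180°)) -> North
  U (U-turn (180°)) -> South
  U (U-turn (180°)) -> North
  U (U-turn (180°)) -> South
  R (right (90° clockwise)) -> West
  L (left (90° counter-clockwise)) -> South
Final: South

Answer: Final heading: South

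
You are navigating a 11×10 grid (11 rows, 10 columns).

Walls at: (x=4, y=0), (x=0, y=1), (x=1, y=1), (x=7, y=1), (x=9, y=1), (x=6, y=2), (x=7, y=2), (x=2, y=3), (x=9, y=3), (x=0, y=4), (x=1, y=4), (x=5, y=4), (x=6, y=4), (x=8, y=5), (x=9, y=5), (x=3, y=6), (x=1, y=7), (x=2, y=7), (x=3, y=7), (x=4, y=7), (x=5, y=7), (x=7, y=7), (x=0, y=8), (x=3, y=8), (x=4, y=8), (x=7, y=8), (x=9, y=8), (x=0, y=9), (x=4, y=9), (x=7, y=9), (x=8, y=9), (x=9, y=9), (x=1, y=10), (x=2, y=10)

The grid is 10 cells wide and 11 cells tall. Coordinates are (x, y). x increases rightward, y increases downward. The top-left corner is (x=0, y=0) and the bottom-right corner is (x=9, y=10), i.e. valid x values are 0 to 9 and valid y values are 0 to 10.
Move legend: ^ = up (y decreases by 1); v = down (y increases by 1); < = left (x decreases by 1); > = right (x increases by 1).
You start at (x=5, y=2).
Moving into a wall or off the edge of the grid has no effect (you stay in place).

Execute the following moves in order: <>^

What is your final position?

Start: (x=5, y=2)
  < (left): (x=5, y=2) -> (x=4, y=2)
  > (right): (x=4, y=2) -> (x=5, y=2)
  ^ (up): (x=5, y=2) -> (x=5, y=1)
Final: (x=5, y=1)

Answer: Final position: (x=5, y=1)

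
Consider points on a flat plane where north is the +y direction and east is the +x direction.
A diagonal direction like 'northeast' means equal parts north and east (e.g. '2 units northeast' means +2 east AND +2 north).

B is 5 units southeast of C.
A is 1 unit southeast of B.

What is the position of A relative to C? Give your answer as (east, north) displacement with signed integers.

Place C at the origin (east=0, north=0).
  B is 5 units southeast of C: delta (east=+5, north=-5); B at (east=5, north=-5).
  A is 1 unit southeast of B: delta (east=+1, north=-1); A at (east=6, north=-6).
Therefore A relative to C: (east=6, north=-6).

Answer: A is at (east=6, north=-6) relative to C.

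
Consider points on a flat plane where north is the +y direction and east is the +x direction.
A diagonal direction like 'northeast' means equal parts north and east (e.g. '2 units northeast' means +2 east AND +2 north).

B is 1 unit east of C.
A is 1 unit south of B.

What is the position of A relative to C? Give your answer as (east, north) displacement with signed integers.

Answer: A is at (east=1, north=-1) relative to C.

Derivation:
Place C at the origin (east=0, north=0).
  B is 1 unit east of C: delta (east=+1, north=+0); B at (east=1, north=0).
  A is 1 unit south of B: delta (east=+0, north=-1); A at (east=1, north=-1).
Therefore A relative to C: (east=1, north=-1).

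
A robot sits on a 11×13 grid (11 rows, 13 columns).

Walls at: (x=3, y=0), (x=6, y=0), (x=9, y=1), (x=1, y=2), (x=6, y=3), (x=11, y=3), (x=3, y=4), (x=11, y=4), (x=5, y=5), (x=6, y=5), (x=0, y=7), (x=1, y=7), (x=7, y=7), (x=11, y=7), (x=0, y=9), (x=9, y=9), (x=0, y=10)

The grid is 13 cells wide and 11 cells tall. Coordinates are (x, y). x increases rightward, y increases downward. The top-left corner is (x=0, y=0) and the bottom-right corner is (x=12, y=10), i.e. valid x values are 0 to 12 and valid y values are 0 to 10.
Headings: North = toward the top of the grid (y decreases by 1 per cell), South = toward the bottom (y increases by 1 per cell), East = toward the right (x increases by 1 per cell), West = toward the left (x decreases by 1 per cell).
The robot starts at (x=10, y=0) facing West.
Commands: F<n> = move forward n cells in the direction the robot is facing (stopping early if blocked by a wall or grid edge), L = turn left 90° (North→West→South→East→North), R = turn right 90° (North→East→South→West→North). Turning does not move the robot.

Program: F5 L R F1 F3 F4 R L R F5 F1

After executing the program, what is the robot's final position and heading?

Start: (x=10, y=0), facing West
  F5: move forward 3/5 (blocked), now at (x=7, y=0)
  L: turn left, now facing South
  R: turn right, now facing West
  F1: move forward 0/1 (blocked), now at (x=7, y=0)
  F3: move forward 0/3 (blocked), now at (x=7, y=0)
  F4: move forward 0/4 (blocked), now at (x=7, y=0)
  R: turn right, now facing North
  L: turn left, now facing West
  R: turn right, now facing North
  F5: move forward 0/5 (blocked), now at (x=7, y=0)
  F1: move forward 0/1 (blocked), now at (x=7, y=0)
Final: (x=7, y=0), facing North

Answer: Final position: (x=7, y=0), facing North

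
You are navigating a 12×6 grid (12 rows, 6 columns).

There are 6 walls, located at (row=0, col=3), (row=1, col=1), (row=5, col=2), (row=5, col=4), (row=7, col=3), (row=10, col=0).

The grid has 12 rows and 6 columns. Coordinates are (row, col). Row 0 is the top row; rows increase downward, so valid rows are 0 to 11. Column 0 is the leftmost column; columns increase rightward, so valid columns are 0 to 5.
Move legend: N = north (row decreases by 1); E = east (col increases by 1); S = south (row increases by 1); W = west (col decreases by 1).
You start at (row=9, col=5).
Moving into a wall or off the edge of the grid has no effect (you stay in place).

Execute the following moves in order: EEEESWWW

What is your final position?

Start: (row=9, col=5)
  [×4]E (east): blocked, stay at (row=9, col=5)
  S (south): (row=9, col=5) -> (row=10, col=5)
  W (west): (row=10, col=5) -> (row=10, col=4)
  W (west): (row=10, col=4) -> (row=10, col=3)
  W (west): (row=10, col=3) -> (row=10, col=2)
Final: (row=10, col=2)

Answer: Final position: (row=10, col=2)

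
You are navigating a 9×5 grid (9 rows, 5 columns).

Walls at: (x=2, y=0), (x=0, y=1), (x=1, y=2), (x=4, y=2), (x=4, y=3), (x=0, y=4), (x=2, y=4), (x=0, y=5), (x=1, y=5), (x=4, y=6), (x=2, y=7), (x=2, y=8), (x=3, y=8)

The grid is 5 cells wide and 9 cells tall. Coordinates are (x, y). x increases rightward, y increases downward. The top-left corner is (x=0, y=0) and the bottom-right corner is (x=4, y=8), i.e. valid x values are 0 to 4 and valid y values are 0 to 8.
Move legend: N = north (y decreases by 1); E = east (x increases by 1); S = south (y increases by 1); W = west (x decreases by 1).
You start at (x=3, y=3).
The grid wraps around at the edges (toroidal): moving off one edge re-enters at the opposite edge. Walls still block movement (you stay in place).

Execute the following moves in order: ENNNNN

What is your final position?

Answer: Final position: (x=3, y=0)

Derivation:
Start: (x=3, y=3)
  E (east): blocked, stay at (x=3, y=3)
  N (north): (x=3, y=3) -> (x=3, y=2)
  N (north): (x=3, y=2) -> (x=3, y=1)
  N (north): (x=3, y=1) -> (x=3, y=0)
  N (north): blocked, stay at (x=3, y=0)
  N (north): blocked, stay at (x=3, y=0)
Final: (x=3, y=0)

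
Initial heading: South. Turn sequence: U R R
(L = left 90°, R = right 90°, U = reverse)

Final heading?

Answer: Final heading: South

Derivation:
Start: South
  U (U-turn (180°)) -> North
  R (right (90° clockwise)) -> East
  R (right (90° clockwise)) -> South
Final: South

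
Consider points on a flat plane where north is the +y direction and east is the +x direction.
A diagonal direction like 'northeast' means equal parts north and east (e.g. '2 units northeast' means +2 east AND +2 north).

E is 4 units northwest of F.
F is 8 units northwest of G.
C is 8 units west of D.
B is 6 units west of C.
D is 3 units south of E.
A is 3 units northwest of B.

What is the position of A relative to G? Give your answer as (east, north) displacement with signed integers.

Answer: A is at (east=-29, north=12) relative to G.

Derivation:
Place G at the origin (east=0, north=0).
  F is 8 units northwest of G: delta (east=-8, north=+8); F at (east=-8, north=8).
  E is 4 units northwest of F: delta (east=-4, north=+4); E at (east=-12, north=12).
  D is 3 units south of E: delta (east=+0, north=-3); D at (east=-12, north=9).
  C is 8 units west of D: delta (east=-8, north=+0); C at (east=-20, north=9).
  B is 6 units west of C: delta (east=-6, north=+0); B at (east=-26, north=9).
  A is 3 units northwest of B: delta (east=-3, north=+3); A at (east=-29, north=12).
Therefore A relative to G: (east=-29, north=12).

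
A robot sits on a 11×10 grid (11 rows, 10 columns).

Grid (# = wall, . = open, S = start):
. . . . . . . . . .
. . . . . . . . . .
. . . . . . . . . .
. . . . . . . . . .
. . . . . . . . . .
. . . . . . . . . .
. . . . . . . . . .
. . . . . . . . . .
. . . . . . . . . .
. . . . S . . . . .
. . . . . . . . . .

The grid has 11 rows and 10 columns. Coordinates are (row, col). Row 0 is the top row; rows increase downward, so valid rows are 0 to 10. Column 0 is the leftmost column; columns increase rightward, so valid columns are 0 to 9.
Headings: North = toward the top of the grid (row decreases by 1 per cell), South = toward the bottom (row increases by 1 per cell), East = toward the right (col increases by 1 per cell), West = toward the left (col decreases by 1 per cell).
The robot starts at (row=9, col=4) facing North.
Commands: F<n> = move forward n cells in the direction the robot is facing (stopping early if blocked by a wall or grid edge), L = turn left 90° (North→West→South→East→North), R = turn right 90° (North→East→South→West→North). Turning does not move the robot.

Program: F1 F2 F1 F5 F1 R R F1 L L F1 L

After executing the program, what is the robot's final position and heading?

Answer: Final position: (row=0, col=4), facing West

Derivation:
Start: (row=9, col=4), facing North
  F1: move forward 1, now at (row=8, col=4)
  F2: move forward 2, now at (row=6, col=4)
  F1: move forward 1, now at (row=5, col=4)
  F5: move forward 5, now at (row=0, col=4)
  F1: move forward 0/1 (blocked), now at (row=0, col=4)
  R: turn right, now facing East
  R: turn right, now facing South
  F1: move forward 1, now at (row=1, col=4)
  L: turn left, now facing East
  L: turn left, now facing North
  F1: move forward 1, now at (row=0, col=4)
  L: turn left, now facing West
Final: (row=0, col=4), facing West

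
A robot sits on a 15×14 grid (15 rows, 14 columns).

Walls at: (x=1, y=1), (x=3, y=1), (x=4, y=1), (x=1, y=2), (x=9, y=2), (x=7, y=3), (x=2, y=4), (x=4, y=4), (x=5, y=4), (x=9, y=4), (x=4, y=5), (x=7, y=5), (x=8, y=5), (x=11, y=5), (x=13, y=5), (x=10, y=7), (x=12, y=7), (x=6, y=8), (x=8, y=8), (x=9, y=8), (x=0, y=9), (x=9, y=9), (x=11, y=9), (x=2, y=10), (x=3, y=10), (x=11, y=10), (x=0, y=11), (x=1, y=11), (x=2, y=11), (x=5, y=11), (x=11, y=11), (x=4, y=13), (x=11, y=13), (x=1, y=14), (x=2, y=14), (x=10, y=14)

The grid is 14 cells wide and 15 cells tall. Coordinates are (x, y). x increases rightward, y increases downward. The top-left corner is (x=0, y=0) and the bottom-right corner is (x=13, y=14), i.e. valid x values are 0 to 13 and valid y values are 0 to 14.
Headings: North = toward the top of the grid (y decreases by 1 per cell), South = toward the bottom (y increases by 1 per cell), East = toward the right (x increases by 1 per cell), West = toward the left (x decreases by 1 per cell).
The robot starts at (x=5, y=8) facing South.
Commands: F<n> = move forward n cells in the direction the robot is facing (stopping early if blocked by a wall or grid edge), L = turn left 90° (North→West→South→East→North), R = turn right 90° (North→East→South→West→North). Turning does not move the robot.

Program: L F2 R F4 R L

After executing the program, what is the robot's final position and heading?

Start: (x=5, y=8), facing South
  L: turn left, now facing East
  F2: move forward 0/2 (blocked), now at (x=5, y=8)
  R: turn right, now facing South
  F4: move forward 2/4 (blocked), now at (x=5, y=10)
  R: turn right, now facing West
  L: turn left, now facing South
Final: (x=5, y=10), facing South

Answer: Final position: (x=5, y=10), facing South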